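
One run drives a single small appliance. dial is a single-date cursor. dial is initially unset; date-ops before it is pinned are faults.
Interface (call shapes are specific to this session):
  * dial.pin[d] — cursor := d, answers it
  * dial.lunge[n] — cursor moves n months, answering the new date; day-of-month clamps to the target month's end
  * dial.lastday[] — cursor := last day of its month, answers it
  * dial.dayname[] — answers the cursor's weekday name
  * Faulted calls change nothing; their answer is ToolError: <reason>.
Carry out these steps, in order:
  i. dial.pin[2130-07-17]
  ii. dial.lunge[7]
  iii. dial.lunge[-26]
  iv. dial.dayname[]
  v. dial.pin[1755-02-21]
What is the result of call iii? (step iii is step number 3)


Answer: 2128-12-17

Derivation:
$ dial.pin d=2130-07-17
  2130-07-17
$ dial.lunge n=7
  2131-02-17
$ dial.lunge n=-26
  2128-12-17
$ dial.dayname
  Friday
$ dial.pin d=1755-02-21
  1755-02-21


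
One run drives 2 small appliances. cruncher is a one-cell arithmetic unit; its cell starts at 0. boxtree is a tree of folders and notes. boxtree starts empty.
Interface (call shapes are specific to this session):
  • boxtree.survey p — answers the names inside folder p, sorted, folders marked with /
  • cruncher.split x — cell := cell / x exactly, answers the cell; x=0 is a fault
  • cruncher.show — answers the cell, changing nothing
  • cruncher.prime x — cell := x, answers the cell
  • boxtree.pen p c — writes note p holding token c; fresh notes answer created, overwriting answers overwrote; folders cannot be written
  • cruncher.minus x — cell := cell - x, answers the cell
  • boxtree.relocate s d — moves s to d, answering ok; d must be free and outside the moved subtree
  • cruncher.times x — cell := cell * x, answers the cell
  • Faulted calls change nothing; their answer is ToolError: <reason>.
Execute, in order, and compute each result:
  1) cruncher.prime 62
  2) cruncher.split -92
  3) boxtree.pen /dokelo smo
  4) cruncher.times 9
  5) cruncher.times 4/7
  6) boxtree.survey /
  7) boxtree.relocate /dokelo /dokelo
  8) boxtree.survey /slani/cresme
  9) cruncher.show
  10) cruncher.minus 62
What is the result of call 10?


Answer: -10540/161

Derivation:
% prime(x: 62) => 62
% split(x: -92) => -31/46
% pen(p: /dokelo, c: smo) => created
% times(x: 9) => -279/46
% times(x: 4/7) => -558/161
% survey(p: /) => [dokelo]
% relocate(s: /dokelo, d: /dokelo) => ToolError: exists
% survey(p: /slani/cresme) => ToolError: not found
% show() => -558/161
% minus(x: 62) => -10540/161


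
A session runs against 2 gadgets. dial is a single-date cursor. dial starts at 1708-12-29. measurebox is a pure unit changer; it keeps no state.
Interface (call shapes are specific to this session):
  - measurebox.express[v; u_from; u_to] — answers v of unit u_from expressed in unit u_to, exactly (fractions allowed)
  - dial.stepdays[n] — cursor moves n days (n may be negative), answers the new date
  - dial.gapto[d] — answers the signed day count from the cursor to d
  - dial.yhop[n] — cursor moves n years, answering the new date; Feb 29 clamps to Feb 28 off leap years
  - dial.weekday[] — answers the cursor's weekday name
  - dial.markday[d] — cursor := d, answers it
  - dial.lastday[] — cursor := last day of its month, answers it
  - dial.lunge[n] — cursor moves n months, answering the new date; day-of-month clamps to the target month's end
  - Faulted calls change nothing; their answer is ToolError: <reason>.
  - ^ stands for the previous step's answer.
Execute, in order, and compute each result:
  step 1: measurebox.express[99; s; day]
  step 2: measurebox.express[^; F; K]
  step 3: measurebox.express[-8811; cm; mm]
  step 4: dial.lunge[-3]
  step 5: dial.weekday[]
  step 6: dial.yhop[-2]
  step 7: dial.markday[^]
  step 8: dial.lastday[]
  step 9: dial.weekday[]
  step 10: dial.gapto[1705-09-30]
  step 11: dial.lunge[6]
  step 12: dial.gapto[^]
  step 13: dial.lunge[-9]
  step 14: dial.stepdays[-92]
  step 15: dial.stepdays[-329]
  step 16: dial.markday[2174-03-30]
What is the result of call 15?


CALL measurebox.express[v=99; u_from=s; u_to=day]
RET  11/9600
CALL measurebox.express[v=^; u_from=F; u_to=K]
RET  4412843/17280
CALL measurebox.express[v=-8811; u_from=cm; u_to=mm]
RET  -88110
CALL dial.lunge[n=-3]
RET  1708-09-29
CALL dial.weekday[]
RET  Saturday
CALL dial.yhop[n=-2]
RET  1706-09-29
CALL dial.markday[d=^]
RET  1706-09-29
CALL dial.lastday[]
RET  1706-09-30
CALL dial.weekday[]
RET  Thursday
CALL dial.gapto[d=1705-09-30]
RET  -365
CALL dial.lunge[n=6]
RET  1707-03-30
CALL dial.gapto[d=^]
RET  0
CALL dial.lunge[n=-9]
RET  1706-06-30
CALL dial.stepdays[n=-92]
RET  1706-03-30
CALL dial.stepdays[n=-329]
RET  1705-05-05
CALL dial.markday[d=2174-03-30]
RET  2174-03-30

Answer: 1705-05-05


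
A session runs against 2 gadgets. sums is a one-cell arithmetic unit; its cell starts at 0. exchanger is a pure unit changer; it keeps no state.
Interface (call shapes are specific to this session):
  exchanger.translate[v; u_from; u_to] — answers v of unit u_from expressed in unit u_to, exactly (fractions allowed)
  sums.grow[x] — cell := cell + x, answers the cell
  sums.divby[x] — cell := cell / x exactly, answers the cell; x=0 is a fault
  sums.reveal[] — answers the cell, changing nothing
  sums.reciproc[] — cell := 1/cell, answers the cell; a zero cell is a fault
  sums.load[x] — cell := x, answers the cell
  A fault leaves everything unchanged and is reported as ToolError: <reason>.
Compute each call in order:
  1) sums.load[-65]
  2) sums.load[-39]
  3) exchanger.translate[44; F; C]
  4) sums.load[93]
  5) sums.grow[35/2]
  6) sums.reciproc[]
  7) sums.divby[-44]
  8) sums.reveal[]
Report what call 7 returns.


% sums.load(x: -65) == -65
% sums.load(x: -39) == -39
% exchanger.translate(v: 44, u_from: F, u_to: C) == 20/3
% sums.load(x: 93) == 93
% sums.grow(x: 35/2) == 221/2
% sums.reciproc() == 2/221
% sums.divby(x: -44) == -1/4862
% sums.reveal() == -1/4862

Answer: -1/4862


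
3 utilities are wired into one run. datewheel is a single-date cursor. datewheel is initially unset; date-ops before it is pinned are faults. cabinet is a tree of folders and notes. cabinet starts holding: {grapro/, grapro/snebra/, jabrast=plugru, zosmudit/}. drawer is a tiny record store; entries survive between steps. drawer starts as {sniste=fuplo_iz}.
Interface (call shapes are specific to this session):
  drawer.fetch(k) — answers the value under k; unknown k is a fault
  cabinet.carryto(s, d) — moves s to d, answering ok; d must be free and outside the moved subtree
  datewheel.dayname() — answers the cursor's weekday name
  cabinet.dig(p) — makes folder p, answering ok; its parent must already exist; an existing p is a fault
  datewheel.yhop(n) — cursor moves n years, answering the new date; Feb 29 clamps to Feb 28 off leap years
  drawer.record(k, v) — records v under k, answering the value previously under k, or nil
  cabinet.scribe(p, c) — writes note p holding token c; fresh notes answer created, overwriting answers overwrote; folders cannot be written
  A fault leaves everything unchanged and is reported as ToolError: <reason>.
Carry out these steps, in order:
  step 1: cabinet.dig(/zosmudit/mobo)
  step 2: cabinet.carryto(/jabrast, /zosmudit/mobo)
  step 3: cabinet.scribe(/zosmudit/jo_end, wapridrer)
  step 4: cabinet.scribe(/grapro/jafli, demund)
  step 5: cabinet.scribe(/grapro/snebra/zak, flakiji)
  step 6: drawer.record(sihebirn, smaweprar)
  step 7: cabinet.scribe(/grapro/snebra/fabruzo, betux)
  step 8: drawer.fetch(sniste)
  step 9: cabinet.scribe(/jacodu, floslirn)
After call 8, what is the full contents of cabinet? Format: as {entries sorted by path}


# 1. dig(p: /zosmudit/mobo) == ok
# 2. carryto(s: /jabrast, d: /zosmudit/mobo) == ToolError: exists
# 3. scribe(p: /zosmudit/jo_end, c: wapridrer) == created
# 4. scribe(p: /grapro/jafli, c: demund) == created
# 5. scribe(p: /grapro/snebra/zak, c: flakiji) == created
# 6. record(k: sihebirn, v: smaweprar) == nil
# 7. scribe(p: /grapro/snebra/fabruzo, c: betux) == created
# 8. fetch(k: sniste) == fuplo_iz
# 9. scribe(p: /jacodu, c: floslirn) == created

Answer: {grapro/, grapro/jafli=demund, grapro/snebra/, grapro/snebra/fabruzo=betux, grapro/snebra/zak=flakiji, jabrast=plugru, zosmudit/, zosmudit/jo_end=wapridrer, zosmudit/mobo/}


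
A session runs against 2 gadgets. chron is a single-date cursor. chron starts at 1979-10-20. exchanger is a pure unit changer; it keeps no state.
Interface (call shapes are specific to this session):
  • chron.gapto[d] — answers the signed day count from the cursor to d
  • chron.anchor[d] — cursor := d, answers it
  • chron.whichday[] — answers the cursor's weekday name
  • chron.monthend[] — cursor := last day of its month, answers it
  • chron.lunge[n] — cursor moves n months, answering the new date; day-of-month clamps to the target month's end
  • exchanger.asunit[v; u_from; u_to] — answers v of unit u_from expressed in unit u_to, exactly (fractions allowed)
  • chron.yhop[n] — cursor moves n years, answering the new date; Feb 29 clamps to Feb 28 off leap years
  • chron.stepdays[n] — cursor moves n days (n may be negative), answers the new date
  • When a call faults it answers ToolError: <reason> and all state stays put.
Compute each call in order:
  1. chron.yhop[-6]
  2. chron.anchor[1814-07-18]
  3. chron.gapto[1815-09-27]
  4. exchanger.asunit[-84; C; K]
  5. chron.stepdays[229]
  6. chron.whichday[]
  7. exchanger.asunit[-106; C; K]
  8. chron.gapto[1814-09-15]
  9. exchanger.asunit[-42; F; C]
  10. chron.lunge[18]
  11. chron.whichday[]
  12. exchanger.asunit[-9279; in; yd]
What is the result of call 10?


Answer: 1816-09-04

Derivation:
>>> chron.yhop -6
[out] 1973-10-20
>>> chron.anchor 1814-07-18
[out] 1814-07-18
>>> chron.gapto 1815-09-27
[out] 436
>>> exchanger.asunit -84 C K
[out] 3783/20
>>> chron.stepdays 229
[out] 1815-03-04
>>> chron.whichday
[out] Saturday
>>> exchanger.asunit -106 C K
[out] 3343/20
>>> chron.gapto 1814-09-15
[out] -170
>>> exchanger.asunit -42 F C
[out] -370/9
>>> chron.lunge 18
[out] 1816-09-04
>>> chron.whichday
[out] Wednesday
>>> exchanger.asunit -9279 in yd
[out] -1031/4


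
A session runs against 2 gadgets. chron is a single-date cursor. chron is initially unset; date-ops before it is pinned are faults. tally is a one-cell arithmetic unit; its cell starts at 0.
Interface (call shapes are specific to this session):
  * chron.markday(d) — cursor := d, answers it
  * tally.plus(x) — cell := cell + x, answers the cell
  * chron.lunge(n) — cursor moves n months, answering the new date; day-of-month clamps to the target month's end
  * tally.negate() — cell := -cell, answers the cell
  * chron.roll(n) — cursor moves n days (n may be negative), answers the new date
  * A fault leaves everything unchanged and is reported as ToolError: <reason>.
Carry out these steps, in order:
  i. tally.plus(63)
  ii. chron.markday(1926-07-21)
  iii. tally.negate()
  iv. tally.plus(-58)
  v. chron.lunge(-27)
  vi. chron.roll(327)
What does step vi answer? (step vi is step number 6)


Answer: 1925-03-14

Derivation:
→ tally.plus(x: 63)
← 63
→ chron.markday(d: 1926-07-21)
← 1926-07-21
→ tally.negate()
← -63
→ tally.plus(x: -58)
← -121
→ chron.lunge(n: -27)
← 1924-04-21
→ chron.roll(n: 327)
← 1925-03-14


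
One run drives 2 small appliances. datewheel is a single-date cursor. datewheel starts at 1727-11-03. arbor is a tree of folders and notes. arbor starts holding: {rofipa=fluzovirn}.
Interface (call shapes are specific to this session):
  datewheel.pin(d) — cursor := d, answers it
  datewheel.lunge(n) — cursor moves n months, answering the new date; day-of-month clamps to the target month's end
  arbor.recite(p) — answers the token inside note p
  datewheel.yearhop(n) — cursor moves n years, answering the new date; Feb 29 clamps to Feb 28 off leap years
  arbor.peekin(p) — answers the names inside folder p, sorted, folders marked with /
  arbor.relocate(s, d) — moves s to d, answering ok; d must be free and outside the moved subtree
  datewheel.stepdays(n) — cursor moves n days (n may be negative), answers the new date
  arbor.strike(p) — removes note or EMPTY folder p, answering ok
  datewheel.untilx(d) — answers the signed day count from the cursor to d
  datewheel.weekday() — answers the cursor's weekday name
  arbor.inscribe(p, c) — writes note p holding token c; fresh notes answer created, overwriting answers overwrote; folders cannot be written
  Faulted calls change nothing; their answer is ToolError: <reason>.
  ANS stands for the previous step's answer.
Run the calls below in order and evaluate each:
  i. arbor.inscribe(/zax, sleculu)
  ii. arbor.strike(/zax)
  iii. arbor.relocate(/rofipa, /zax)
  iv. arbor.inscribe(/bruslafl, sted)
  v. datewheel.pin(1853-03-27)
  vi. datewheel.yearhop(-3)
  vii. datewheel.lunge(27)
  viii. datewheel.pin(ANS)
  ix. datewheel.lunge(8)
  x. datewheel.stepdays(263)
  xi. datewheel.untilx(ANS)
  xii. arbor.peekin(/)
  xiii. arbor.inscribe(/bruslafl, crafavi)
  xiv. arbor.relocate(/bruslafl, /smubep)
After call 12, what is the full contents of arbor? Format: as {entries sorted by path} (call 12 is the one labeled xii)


Answer: {bruslafl=sted, zax=fluzovirn}

Derivation:
-> arbor.inscribe(p='/zax', c='sleculu')
<- created
-> arbor.strike(p='/zax')
<- ok
-> arbor.relocate(s='/rofipa', d='/zax')
<- ok
-> arbor.inscribe(p='/bruslafl', c='sted')
<- created
-> datewheel.pin(d='1853-03-27')
<- 1853-03-27
-> datewheel.yearhop(n='-3')
<- 1850-03-27
-> datewheel.lunge(n='27')
<- 1852-06-27
-> datewheel.pin(d='ANS')
<- 1852-06-27
-> datewheel.lunge(n='8')
<- 1853-02-27
-> datewheel.stepdays(n='263')
<- 1853-11-17
-> datewheel.untilx(d='ANS')
<- 0
-> arbor.peekin(p='/')
<- [bruslafl, zax]
-> arbor.inscribe(p='/bruslafl', c='crafavi')
<- overwrote
-> arbor.relocate(s='/bruslafl', d='/smubep')
<- ok


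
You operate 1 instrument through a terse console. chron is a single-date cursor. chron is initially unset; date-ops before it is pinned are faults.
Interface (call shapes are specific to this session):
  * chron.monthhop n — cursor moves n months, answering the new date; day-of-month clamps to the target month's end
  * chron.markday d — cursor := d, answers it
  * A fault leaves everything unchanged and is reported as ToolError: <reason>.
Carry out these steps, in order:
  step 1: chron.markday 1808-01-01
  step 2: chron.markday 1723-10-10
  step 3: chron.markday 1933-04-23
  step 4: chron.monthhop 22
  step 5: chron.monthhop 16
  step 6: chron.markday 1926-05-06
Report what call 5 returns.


CALL markday[d→1808-01-01]
RET  1808-01-01
CALL markday[d→1723-10-10]
RET  1723-10-10
CALL markday[d→1933-04-23]
RET  1933-04-23
CALL monthhop[n→22]
RET  1935-02-23
CALL monthhop[n→16]
RET  1936-06-23
CALL markday[d→1926-05-06]
RET  1926-05-06

Answer: 1936-06-23


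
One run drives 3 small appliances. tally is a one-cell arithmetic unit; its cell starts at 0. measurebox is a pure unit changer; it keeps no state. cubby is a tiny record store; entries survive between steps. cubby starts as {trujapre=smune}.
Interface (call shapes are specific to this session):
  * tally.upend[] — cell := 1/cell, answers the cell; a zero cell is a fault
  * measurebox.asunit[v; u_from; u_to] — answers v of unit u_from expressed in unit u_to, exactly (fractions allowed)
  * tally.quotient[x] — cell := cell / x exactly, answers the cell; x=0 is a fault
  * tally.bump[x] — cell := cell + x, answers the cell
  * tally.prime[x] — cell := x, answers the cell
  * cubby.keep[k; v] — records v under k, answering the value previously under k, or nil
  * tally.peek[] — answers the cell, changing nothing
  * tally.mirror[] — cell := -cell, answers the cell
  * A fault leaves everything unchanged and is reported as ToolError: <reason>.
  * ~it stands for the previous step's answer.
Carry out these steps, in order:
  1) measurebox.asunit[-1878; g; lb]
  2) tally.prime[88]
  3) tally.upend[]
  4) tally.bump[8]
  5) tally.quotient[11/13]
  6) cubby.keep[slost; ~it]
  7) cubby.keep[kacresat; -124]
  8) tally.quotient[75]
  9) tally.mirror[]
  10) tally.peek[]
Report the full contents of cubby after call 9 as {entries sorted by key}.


Answer: {kacresat=-124, slost=9165/968, trujapre=smune}

Derivation:
Do: measurebox.asunit[v='-1878'; u_from='g'; u_to='lb']
See: -187800000/45359237
Do: tally.prime[x='88']
See: 88
Do: tally.upend[]
See: 1/88
Do: tally.bump[x='8']
See: 705/88
Do: tally.quotient[x='11/13']
See: 9165/968
Do: cubby.keep[k='slost'; v='~it']
See: nil
Do: cubby.keep[k='kacresat'; v='-124']
See: nil
Do: tally.quotient[x='75']
See: 611/4840
Do: tally.mirror[]
See: -611/4840
Do: tally.peek[]
See: -611/4840


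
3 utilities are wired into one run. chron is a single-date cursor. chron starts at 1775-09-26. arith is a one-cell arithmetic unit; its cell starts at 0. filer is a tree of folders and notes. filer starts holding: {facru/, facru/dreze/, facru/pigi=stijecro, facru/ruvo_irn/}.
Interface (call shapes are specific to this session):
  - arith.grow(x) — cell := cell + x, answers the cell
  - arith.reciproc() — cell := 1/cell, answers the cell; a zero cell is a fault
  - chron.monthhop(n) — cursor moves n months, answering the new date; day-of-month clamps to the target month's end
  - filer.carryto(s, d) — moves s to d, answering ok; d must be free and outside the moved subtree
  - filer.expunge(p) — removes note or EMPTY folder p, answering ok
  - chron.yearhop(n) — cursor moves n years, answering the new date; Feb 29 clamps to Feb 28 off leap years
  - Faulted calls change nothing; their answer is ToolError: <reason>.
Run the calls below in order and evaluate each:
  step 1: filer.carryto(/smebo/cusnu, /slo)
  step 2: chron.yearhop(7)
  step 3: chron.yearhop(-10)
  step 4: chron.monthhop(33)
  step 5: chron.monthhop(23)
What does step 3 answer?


Answer: 1772-09-26

Derivation:
% filer.carryto(/smebo/cusnu, /slo) : ToolError: not found
% chron.yearhop(7) : 1782-09-26
% chron.yearhop(-10) : 1772-09-26
% chron.monthhop(33) : 1775-06-26
% chron.monthhop(23) : 1777-05-26


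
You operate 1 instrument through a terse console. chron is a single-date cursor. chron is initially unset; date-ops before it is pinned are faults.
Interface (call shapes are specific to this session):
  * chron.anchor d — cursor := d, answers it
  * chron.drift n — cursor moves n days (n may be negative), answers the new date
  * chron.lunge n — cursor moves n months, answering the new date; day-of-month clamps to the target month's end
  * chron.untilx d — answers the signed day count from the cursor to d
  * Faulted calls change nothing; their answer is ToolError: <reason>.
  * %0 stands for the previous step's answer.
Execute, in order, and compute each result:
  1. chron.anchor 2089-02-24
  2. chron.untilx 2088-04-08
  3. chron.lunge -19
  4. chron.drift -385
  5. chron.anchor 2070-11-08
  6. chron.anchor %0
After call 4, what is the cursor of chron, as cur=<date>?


Answer: cur=2086-07-04

Derivation:
;; chron.anchor(d=2089-02-24) == 2089-02-24
;; chron.untilx(d=2088-04-08) == -322
;; chron.lunge(n=-19) == 2087-07-24
;; chron.drift(n=-385) == 2086-07-04
;; chron.anchor(d=2070-11-08) == 2070-11-08
;; chron.anchor(d=%0) == 2070-11-08


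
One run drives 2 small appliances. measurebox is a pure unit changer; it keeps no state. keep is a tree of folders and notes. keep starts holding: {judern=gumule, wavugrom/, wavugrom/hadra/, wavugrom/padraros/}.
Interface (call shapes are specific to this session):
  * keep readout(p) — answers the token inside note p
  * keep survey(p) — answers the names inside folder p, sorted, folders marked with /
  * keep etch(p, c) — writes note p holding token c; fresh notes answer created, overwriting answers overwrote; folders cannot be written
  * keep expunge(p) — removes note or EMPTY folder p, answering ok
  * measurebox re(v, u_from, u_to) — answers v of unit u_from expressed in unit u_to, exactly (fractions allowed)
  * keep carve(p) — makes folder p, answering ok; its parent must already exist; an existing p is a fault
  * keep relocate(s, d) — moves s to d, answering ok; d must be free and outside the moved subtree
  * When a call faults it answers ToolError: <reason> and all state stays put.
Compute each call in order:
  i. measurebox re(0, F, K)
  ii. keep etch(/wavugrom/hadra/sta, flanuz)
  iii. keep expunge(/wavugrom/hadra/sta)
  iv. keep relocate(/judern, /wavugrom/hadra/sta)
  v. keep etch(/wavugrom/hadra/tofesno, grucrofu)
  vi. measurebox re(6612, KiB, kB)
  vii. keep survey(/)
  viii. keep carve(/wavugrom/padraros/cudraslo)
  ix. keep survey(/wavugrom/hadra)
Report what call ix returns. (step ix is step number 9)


Answer: [sta, tofesno]

Derivation:
I use measurebox re with v=0, u_from=F, u_to=K, which returns 45967/180.
Now I run keep etch with p=/wavugrom/hadra/sta, c=flanuz, yielding created.
Calling keep expunge with p=/wavugrom/hadra/sta, — result: ok.
I invoke keep relocate with s=/judern, d=/wavugrom/hadra/sta, and observe ok.
I use keep etch with p=/wavugrom/hadra/tofesno, c=grucrofu, yielding created.
Now I run measurebox re with v=6612, u_from=KiB, u_to=kB, yielding 846336/125.
Next I call keep survey with p=/, giving [wavugrom/].
Then keep carve with p=/wavugrom/padraros/cudraslo, giving ok.
Then keep survey with p=/wavugrom/hadra, → [sta, tofesno].


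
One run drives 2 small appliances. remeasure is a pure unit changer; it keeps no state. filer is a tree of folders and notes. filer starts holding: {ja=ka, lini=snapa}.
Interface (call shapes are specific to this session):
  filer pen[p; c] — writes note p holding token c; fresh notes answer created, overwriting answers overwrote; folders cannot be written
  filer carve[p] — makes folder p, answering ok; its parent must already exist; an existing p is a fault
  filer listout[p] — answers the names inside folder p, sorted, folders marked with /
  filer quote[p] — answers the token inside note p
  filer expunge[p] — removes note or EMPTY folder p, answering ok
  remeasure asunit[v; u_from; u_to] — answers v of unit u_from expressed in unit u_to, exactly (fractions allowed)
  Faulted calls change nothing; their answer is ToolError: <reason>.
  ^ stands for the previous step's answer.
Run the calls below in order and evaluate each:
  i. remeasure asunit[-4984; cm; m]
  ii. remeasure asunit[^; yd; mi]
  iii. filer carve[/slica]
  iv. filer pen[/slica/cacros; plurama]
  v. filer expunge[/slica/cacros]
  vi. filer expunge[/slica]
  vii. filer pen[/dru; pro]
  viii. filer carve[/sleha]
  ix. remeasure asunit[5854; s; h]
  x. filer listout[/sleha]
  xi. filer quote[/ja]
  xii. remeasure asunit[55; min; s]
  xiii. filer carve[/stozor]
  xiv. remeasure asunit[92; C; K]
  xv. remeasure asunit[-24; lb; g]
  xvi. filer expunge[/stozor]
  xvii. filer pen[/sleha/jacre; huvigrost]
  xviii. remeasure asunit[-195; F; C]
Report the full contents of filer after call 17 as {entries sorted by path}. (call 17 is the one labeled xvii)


I use remeasure asunit using v→-4984, u_from→cm, u_to→m, which returns -1246/25.
Calling remeasure asunit using v→^, u_from→yd, u_to→mi, which returns -623/22000.
I call filer carve using p→/slica, yielding ok.
Invoking filer pen using p→/slica/cacros, c→plurama, → created.
I invoke filer expunge using p→/slica/cacros, which returns ok.
Next I call filer expunge using p→/slica: ok.
Now I run filer pen using p→/dru, c→pro, and see created.
Then filer carve using p→/sleha, → ok.
I invoke remeasure asunit using v→5854, u_from→s, u_to→h, → 2927/1800.
Now I run filer listout using p→/sleha, and get [].
I invoke filer quote using p→/ja, and see ka.
I try remeasure asunit using v→55, u_from→min, u_to→s, which returns 3300.
I run filer carve using p→/stozor, — result: ok.
I invoke remeasure asunit using v→92, u_from→C, u_to→K, which returns 7303/20.
Calling remeasure asunit using v→-24, u_from→lb, u_to→g, yielding -136077711/12500.
I invoke filer expunge using p→/stozor, → ok.
I use filer pen using p→/sleha/jacre, c→huvigrost: created.
I try remeasure asunit using v→-195, u_from→F, u_to→C: -1135/9.

Answer: {dru=pro, ja=ka, lini=snapa, sleha/, sleha/jacre=huvigrost}


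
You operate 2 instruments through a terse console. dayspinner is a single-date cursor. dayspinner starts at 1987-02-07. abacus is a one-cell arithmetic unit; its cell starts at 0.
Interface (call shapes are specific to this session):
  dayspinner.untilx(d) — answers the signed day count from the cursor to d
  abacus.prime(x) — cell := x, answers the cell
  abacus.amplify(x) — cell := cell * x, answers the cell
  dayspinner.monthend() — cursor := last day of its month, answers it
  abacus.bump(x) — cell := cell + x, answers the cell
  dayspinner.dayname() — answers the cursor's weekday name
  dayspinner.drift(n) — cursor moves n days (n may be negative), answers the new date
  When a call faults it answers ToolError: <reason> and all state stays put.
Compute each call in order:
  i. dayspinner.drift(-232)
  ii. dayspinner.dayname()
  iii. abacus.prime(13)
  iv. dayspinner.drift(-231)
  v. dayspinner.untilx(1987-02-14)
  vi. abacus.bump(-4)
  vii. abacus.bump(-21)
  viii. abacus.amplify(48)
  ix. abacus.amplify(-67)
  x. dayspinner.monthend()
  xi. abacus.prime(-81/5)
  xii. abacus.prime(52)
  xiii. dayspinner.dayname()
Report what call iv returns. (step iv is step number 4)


Answer: 1985-11-01

Derivation:
-> drift(n→-232)
<- 1986-06-20
-> dayname()
<- Friday
-> prime(x→13)
<- 13
-> drift(n→-231)
<- 1985-11-01
-> untilx(d→1987-02-14)
<- 470
-> bump(x→-4)
<- 9
-> bump(x→-21)
<- -12
-> amplify(x→48)
<- -576
-> amplify(x→-67)
<- 38592
-> monthend()
<- 1985-11-30
-> prime(x→-81/5)
<- -81/5
-> prime(x→52)
<- 52
-> dayname()
<- Saturday


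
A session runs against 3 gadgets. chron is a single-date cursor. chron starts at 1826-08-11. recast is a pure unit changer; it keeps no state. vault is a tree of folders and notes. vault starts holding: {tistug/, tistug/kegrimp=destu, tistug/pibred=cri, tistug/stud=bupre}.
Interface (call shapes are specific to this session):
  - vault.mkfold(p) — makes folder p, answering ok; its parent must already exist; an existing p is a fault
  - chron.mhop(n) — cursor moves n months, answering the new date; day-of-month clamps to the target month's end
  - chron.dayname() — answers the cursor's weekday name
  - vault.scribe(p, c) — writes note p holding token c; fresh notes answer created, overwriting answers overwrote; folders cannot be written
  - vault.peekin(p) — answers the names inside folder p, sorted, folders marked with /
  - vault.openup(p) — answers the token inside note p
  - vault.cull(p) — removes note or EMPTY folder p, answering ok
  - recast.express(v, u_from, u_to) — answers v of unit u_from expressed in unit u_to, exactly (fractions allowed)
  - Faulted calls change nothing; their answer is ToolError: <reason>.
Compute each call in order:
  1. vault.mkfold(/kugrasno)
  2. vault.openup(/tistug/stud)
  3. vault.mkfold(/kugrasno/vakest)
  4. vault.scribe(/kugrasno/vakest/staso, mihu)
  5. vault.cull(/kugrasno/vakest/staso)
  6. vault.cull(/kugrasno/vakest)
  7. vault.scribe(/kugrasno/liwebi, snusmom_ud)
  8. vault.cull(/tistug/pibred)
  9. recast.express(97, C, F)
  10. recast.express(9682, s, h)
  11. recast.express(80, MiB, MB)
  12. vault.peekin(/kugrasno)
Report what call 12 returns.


Answer: [liwebi]

Derivation:
Step: mkfold[/kugrasno]
Result: ok
Step: openup[/tistug/stud]
Result: bupre
Step: mkfold[/kugrasno/vakest]
Result: ok
Step: scribe[/kugrasno/vakest/staso; mihu]
Result: created
Step: cull[/kugrasno/vakest/staso]
Result: ok
Step: cull[/kugrasno/vakest]
Result: ok
Step: scribe[/kugrasno/liwebi; snusmom_ud]
Result: created
Step: cull[/tistug/pibred]
Result: ok
Step: express[97; C; F]
Result: 1033/5
Step: express[9682; s; h]
Result: 4841/1800
Step: express[80; MiB; MB]
Result: 262144/3125
Step: peekin[/kugrasno]
Result: [liwebi]


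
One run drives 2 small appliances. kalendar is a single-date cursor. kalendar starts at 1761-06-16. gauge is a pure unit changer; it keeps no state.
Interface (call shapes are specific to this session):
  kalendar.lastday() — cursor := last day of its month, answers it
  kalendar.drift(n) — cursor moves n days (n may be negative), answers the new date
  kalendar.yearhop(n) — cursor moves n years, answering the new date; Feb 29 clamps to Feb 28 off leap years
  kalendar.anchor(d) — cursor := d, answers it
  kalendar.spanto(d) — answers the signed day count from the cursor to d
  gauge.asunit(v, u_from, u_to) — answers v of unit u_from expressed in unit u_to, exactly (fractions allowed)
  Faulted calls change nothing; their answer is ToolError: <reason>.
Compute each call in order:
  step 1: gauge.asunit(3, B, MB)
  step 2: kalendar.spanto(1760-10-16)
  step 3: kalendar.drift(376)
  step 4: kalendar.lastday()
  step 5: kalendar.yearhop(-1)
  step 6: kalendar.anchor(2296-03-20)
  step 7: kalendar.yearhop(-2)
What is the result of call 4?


// 1. asunit(v='3', u_from='B', u_to='MB') ~> 3/1000000
// 2. spanto(d='1760-10-16') ~> -243
// 3. drift(n='376') ~> 1762-06-27
// 4. lastday() ~> 1762-06-30
// 5. yearhop(n='-1') ~> 1761-06-30
// 6. anchor(d='2296-03-20') ~> 2296-03-20
// 7. yearhop(n='-2') ~> 2294-03-20

Answer: 1762-06-30


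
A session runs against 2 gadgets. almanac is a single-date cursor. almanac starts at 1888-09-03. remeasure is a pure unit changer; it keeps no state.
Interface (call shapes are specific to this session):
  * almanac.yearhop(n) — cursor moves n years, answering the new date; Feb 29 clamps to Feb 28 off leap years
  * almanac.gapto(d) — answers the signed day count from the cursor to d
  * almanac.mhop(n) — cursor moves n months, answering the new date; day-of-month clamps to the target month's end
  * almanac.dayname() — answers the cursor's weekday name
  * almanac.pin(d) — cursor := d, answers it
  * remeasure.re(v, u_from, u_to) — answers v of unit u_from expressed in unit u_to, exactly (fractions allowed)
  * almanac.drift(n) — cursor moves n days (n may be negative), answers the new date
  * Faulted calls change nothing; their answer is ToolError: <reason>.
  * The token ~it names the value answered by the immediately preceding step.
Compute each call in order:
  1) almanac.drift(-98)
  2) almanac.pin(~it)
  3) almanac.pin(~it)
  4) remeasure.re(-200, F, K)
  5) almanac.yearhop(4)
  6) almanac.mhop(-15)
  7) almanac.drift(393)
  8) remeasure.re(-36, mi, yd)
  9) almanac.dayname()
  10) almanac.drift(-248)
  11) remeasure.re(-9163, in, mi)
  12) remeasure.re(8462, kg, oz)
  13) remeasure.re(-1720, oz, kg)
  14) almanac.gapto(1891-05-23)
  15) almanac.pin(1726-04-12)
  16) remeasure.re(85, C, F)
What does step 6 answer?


Answer: 1891-02-28

Derivation:
;; almanac.drift(-98) : 1888-05-28
;; almanac.pin(~it) : 1888-05-28
;; almanac.pin(~it) : 1888-05-28
;; remeasure.re(-200, F, K) : 25967/180
;; almanac.yearhop(4) : 1892-05-28
;; almanac.mhop(-15) : 1891-02-28
;; almanac.drift(393) : 1892-03-27
;; remeasure.re(-36, mi, yd) : -63360
;; almanac.dayname() : Sunday
;; almanac.drift(-248) : 1891-07-23
;; remeasure.re(-9163, in, mi) : -833/5760
;; remeasure.re(8462, kg, oz) : 13539200000000/45359237
;; remeasure.re(-1720, oz, kg) : -1950447191/40000000
;; almanac.gapto(1891-05-23) : -61
;; almanac.pin(1726-04-12) : 1726-04-12
;; remeasure.re(85, C, F) : 185


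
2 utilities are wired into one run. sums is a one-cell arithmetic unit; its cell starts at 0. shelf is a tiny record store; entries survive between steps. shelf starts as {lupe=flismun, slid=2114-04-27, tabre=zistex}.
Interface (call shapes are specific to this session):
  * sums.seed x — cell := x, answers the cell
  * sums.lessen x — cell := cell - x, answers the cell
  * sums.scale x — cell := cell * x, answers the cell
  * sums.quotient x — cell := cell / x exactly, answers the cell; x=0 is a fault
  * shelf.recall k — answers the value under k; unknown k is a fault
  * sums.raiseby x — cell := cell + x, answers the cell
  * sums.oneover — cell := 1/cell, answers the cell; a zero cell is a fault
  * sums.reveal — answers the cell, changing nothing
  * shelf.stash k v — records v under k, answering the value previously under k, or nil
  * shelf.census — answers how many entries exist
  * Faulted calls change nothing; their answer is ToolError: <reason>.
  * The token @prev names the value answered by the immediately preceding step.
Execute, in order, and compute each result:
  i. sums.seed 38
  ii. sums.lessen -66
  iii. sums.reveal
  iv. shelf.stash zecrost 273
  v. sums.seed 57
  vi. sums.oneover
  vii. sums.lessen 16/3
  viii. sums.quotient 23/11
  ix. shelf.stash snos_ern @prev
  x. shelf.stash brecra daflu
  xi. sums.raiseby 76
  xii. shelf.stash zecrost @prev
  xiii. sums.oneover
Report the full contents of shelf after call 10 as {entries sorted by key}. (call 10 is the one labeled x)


Do: sums.seed[38]
See: 38
Do: sums.lessen[-66]
See: 104
Do: sums.reveal[]
See: 104
Do: shelf.stash[zecrost; 273]
See: nil
Do: sums.seed[57]
See: 57
Do: sums.oneover[]
See: 1/57
Do: sums.lessen[16/3]
See: -101/19
Do: sums.quotient[23/11]
See: -1111/437
Do: shelf.stash[snos_ern; @prev]
See: nil
Do: shelf.stash[brecra; daflu]
See: nil
Do: sums.raiseby[76]
See: 32101/437
Do: shelf.stash[zecrost; @prev]
See: 273
Do: sums.oneover[]
See: 437/32101

Answer: {brecra=daflu, lupe=flismun, slid=2114-04-27, snos_ern=-1111/437, tabre=zistex, zecrost=273}


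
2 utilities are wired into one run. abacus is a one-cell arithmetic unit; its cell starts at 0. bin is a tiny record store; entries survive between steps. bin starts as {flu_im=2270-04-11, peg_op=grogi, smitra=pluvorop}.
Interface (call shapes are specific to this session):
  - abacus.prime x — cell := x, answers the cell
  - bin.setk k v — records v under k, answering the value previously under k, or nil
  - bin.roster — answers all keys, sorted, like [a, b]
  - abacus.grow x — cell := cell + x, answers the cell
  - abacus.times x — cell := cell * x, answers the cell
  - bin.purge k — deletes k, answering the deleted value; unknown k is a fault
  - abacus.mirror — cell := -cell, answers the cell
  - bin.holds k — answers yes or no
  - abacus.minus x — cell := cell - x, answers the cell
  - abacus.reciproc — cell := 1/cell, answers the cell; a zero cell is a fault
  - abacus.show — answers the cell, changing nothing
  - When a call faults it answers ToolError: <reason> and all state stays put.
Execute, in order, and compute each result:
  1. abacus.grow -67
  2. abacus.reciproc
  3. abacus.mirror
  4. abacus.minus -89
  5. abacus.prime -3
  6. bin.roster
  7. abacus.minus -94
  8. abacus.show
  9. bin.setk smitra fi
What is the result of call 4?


$ abacus.grow x→-67
  -67
$ abacus.reciproc
  -1/67
$ abacus.mirror
  1/67
$ abacus.minus x→-89
  5964/67
$ abacus.prime x→-3
  -3
$ bin.roster
  [flu_im, peg_op, smitra]
$ abacus.minus x→-94
  91
$ abacus.show
  91
$ bin.setk k→smitra v→fi
  pluvorop

Answer: 5964/67


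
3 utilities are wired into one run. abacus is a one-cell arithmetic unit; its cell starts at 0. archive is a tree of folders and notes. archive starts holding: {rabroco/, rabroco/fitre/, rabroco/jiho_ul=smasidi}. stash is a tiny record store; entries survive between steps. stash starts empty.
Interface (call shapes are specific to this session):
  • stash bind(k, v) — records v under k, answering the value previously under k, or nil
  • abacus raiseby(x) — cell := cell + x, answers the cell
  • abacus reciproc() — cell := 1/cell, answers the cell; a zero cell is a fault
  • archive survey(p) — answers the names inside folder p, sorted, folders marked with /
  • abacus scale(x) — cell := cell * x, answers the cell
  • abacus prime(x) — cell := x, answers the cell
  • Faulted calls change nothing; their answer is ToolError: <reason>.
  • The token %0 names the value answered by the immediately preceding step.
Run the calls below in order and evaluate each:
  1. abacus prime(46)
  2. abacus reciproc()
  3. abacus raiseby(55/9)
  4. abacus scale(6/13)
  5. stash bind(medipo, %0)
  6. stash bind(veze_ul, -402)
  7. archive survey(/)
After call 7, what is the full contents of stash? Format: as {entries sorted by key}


$ abacus prime 46
:: 46
$ abacus reciproc
:: 1/46
$ abacus raiseby 55/9
:: 2539/414
$ abacus scale 6/13
:: 2539/897
$ stash bind medipo %0
:: nil
$ stash bind veze_ul -402
:: nil
$ archive survey /
:: [rabroco/]

Answer: {medipo=2539/897, veze_ul=-402}


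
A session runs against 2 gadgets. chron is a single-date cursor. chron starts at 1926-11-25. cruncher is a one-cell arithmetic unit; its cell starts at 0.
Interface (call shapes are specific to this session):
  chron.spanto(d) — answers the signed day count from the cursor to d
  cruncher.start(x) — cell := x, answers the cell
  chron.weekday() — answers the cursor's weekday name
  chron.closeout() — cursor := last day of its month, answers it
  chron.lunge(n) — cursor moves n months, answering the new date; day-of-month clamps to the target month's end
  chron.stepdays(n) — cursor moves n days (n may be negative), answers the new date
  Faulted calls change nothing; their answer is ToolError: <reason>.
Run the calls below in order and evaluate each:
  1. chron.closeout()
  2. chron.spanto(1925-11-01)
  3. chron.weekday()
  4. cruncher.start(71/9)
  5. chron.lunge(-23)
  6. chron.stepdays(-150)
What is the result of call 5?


Answer: 1924-12-30

Derivation:
→ chron.closeout()
← 1926-11-30
→ chron.spanto(1925-11-01)
← -394
→ chron.weekday()
← Tuesday
→ cruncher.start(71/9)
← 71/9
→ chron.lunge(-23)
← 1924-12-30
→ chron.stepdays(-150)
← 1924-08-02


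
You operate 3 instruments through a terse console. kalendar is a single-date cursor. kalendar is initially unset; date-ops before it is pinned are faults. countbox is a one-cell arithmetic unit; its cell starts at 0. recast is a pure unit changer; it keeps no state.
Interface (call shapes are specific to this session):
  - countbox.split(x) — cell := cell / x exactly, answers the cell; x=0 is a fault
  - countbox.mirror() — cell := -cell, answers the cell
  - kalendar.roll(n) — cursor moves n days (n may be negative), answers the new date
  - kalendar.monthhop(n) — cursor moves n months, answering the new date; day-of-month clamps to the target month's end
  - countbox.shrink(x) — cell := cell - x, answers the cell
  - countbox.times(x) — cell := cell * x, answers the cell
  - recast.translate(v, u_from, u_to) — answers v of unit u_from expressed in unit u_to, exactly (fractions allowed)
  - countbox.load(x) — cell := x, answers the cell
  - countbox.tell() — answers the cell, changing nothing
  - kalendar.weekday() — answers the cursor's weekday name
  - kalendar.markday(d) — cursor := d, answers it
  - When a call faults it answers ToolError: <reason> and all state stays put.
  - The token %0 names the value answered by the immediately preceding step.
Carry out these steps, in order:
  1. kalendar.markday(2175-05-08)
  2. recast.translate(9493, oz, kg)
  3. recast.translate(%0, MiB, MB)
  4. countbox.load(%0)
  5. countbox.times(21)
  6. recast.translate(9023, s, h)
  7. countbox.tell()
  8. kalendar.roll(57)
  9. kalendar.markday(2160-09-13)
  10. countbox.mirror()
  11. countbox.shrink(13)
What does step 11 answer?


Do: kalendar.markday[2175-05-08]
See: 2175-05-08
Do: recast.translate[9493; oz; kg]
See: 430595236841/1600000000
Do: recast.translate[%0; MiB; MB]
See: 1722380947364/6103515625
Do: countbox.load[%0]
See: 1722380947364/6103515625
Do: countbox.times[21]
See: 36169999894644/6103515625
Do: recast.translate[9023; s; h]
See: 9023/3600
Do: countbox.tell[]
See: 36169999894644/6103515625
Do: kalendar.roll[57]
See: 2175-07-04
Do: kalendar.markday[2160-09-13]
See: 2160-09-13
Do: countbox.mirror[]
See: -36169999894644/6103515625
Do: countbox.shrink[13]
See: -36249345597769/6103515625

Answer: -36249345597769/6103515625


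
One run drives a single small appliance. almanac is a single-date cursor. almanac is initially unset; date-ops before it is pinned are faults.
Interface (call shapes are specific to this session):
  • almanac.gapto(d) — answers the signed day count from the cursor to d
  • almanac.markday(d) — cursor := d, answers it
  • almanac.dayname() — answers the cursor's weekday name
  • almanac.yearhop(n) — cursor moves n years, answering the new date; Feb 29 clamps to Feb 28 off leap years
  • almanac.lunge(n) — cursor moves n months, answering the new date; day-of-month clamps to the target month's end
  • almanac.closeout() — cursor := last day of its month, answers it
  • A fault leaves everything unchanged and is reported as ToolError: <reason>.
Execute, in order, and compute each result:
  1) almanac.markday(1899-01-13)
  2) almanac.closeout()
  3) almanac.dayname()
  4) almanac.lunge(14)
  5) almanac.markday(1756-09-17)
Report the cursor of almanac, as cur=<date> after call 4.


Answer: cur=1900-03-31

Derivation:
! 1. markday(d: 1899-01-13) => 1899-01-13
! 2. closeout() => 1899-01-31
! 3. dayname() => Tuesday
! 4. lunge(n: 14) => 1900-03-31
! 5. markday(d: 1756-09-17) => 1756-09-17
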